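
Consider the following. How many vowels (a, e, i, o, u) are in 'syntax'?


Vowels in 'syntax': a = 1 vowels.

1


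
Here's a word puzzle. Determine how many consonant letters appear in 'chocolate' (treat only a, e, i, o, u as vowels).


Consonants in 'chocolate': c, h, c, l, t = 5 consonants.

5


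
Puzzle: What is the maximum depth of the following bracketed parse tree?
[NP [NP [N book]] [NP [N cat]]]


Count bracket nesting levels:
'[' at pos 0: depth = 1
'[' at pos 4: depth = 2
'[' at pos 8: depth = 3
'[' at pos 18: depth = 2
'[' at pos 22: depth = 3
Maximum depth reached: 3

3


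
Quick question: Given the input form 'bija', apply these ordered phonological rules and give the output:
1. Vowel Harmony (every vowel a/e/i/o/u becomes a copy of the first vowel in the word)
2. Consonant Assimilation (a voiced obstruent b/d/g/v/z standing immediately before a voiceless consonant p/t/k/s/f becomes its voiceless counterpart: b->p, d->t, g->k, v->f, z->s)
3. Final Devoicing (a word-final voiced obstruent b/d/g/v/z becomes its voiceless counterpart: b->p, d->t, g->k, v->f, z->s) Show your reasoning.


Starting form: 'bija'
Rule 1: Vowel Harmony: all vowels become 'i' (matching first vowel). 'bija' -> 'biji'
Rule 2: Consonant Assimilation: no voiced obstruent (b/d/g/v/z) stands immediately before a voiceless consonant (p/t/k/s/f). No change.
Rule 3: Final Devoicing: the word ends in the vowel 'i', not a consonant. No change.
Final form: 'biji'

biji


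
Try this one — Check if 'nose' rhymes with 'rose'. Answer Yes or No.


Rime (stressed vowel + following sounds) of 'nose': -ose = /oʊz/
Rime of 'rose': -ose = /oʊz/
/oʊz/ and /oʊz/ are the same ending sound, so the words rhyme.

Yes


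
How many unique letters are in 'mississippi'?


Unique letters in 'mississippi': {i, m, p, s} = 4 distinct letters.

4


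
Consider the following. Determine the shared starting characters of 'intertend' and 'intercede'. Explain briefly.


Compare from the start: 5 characters match: 'inter'. Mismatch at position 6: 't' vs 'c'.

inter


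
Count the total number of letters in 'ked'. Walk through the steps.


Spell out 'ked' and number each letter: k(1), e(2), d(3). Total: 3 letters.

3


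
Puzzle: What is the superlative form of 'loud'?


Apply superlative formation (add -est): 'loud' -> 'loudest'.

loudest


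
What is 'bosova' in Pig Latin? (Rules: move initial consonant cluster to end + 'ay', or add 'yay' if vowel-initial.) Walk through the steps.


'bosova': move consonant cluster 'b' to end and add 'ay': 'osovabay'.

osovabay


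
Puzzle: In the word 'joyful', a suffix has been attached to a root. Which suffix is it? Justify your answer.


The word 'joyful' = 'joy' (root) + '-ful' (suffix). The suffix is '-ful'.

ful


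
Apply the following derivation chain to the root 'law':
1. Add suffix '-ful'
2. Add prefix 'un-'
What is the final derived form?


Step 1: Add suffix '-ful' to 'law' = 'lawful'
Step 2: Add prefix 'un-' to 'lawful' = 'unlawful'

unlawful


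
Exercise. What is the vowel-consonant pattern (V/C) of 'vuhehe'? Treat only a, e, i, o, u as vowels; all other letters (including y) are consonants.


Letter mapping: v = C, u = V, h = C, e = V, h = C, e = V.

CVCVCV


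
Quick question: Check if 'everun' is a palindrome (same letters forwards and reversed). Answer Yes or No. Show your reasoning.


Forward: 'everun'
Reversed: 'nureve'
They differ.

No


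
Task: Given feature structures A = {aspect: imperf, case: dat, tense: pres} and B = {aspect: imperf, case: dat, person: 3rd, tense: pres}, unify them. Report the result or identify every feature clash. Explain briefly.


Compare features:
aspect: A=imperf vs B=imperf -> unified: imperf
case: A=dat vs B=dat -> unified: dat
person: A=_ vs B=3rd -> unified: 3rd
tense: A=pres vs B=pres -> unified: pres
No clashes found.

Unified: {aspect: imperf, case: dat, person: 3rd, tense: pres}


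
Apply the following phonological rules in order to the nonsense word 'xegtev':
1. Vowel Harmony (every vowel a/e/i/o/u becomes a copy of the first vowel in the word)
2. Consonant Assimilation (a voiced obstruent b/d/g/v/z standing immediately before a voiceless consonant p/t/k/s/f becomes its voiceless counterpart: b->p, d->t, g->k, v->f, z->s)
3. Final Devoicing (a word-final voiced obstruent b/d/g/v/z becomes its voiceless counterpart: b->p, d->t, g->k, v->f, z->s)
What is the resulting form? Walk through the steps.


Starting form: 'xegtev'
Rule 1: Vowel Harmony: all vowels already match. No change.
Rule 2: Consonant Assimilation: voiced obstruent before voiceless consonant becomes voiceless ('gt' -> 'kt'). 'xegtev' -> 'xektev'
Rule 3: Final Devoicing: word-final voiced obstruent 'v' becomes voiceless 'f'. 'xektev' -> 'xektef'
Final form: 'xektef'

xektef


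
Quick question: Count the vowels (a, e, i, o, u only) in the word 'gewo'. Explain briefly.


Vowels in 'gewo': e, o = 2 vowels.

2


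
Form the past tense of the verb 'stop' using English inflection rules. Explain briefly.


Apply rule: Double final consonant and add -ed. 'stop' becomes 'stopped'.

stopped


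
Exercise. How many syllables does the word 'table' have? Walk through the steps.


Break 'table' into syllables: ta-ble -> ta | ble = 2 syllables

2 syllables


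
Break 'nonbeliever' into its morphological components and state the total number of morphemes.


Step 1: Identify prefix: 'non' (meaning: not)
Step 2: Identify root: 'believe'
Step 3: Identify suffix(es): 'er'
Decomposition: non- (prefix: not) + believe (root) + -er (suffix: one who)
Total morphemes: 3

3 morphemes (non- (prefix: not) + believe (root) + -er (suffix: one who))


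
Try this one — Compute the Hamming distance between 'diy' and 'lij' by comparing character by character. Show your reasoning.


Alignment:
Position 1: 'd' vs 'l' = DIFFER
Position 2: 'i' vs 'i' = match
Position 3: 'y' vs 'j' = DIFFER
Total differences: 2

2


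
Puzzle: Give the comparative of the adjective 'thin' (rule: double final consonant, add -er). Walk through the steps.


Apply comparative formation (double final consonant, add -er): 'thin' -> 'thinner'.

thinner


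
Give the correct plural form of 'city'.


Apply rule: Change -y to -ies (consonant + y). 'city' becomes 'cities'.

cities


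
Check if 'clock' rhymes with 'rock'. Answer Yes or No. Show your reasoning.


Rime (stressed vowel + following sounds) of 'clock': -ock = /ɒk/
Rime of 'rock': -ock = /ɒk/
/ɒk/ and /ɒk/ are the same ending sound, so the words rhyme.

Yes


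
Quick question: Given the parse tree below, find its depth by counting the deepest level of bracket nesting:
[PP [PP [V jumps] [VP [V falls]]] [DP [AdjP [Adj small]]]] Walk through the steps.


Count bracket nesting levels:
'[' at pos 0: depth = 1
'[' at pos 4: depth = 2
'[' at pos 8: depth = 3
'[' at pos 18: depth = 3
'[' at pos 22: depth = 4
'[' at pos 34: depth = 2
'[' at pos 38: depth = 3
'[' at pos 44: depth = 4
Maximum depth reached: 4

4


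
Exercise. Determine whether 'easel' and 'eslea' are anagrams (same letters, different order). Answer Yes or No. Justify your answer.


Sorted letters of 'easel': 'aeels'
Sorted letters of 'eslea': 'aeels'
They match.

Yes


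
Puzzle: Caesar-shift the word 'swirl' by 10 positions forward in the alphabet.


Shift each letter by 10: s -> c, w -> g, i -> s, r -> b, l -> v. Result: 'cgsbv'.

cgsbv


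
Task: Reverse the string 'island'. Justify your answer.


Reverse 'island' character by character: 'dnalsi'.

dnalsi


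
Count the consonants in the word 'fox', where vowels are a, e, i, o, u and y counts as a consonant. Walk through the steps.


Consonants in 'fox': f, x = 2 consonants.

2


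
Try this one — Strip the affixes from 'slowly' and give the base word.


Remove suffix '-ly' from 'slowly' to get root 'slow'.

slow


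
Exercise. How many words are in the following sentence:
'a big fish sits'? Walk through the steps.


Split into words: a | big | fish | sits = 4 words.

4


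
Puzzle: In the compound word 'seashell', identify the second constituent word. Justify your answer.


Split 'seashell' into 'sea' + 'shell'. The second part is 'shell'.

shell


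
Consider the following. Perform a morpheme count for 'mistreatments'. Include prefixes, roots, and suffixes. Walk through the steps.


Decomposition: mis- (prefix) + treat (root) + -ment (suffix) + -s (plural) = 4 morpheme(s)

4 morphemes


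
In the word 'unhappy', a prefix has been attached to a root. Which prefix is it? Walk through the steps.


The word 'unhappy' = 'un' (prefix) + 'happy' (root). The prefix is 'un'.

un


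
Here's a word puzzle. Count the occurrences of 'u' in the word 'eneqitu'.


Letter 'u' in 'eneqitu': found at position(s) 7 = 1 occurrence(s).

1


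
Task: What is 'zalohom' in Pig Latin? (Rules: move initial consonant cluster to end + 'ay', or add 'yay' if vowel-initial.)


'zalohom': move consonant cluster 'z' to end and add 'ay': 'alohomzay'.

alohomzay


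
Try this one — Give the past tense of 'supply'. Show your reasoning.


Apply rule: Change -y to -ied. 'supply' becomes 'supplied'.

supplied


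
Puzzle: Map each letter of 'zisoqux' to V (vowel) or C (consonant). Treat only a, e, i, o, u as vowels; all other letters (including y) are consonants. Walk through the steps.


Letter mapping: z = C, i = V, s = C, o = V, q = C, u = V, x = C.

CVCVCVC


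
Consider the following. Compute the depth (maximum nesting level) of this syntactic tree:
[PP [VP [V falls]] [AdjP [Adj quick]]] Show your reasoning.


Count bracket nesting levels:
'[' at pos 0: depth = 1
'[' at pos 4: depth = 2
'[' at pos 8: depth = 3
'[' at pos 19: depth = 2
'[' at pos 25: depth = 3
Maximum depth reached: 3

3


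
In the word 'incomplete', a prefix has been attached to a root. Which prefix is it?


The word 'incomplete' = 'in' (prefix) + 'complete' (root). The prefix is 'in'.

in


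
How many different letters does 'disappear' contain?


Unique letters in 'disappear': {a, d, e, i, p, r, s} = 7 distinct letters.

7


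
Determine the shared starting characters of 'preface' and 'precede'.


Compare from the start: 3 characters match: 'pre'. Mismatch at position 4: 'f' vs 'c'.

pre


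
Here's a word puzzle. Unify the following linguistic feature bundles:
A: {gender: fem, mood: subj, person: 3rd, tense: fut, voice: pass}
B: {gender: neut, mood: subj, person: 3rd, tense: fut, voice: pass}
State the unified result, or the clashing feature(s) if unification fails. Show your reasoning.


Compare features:
gender: A=fem vs B=neut -> CLASH
mood: A=subj vs B=subj -> unified: subj
person: A=3rd vs B=3rd -> unified: 3rd
tense: A=fut vs B=fut -> unified: fut
voice: A=pass vs B=pass -> unified: pass
Clash detected on feature 'gender' (fem vs neut); unification fails.

CLASH on 'gender' (fem vs neut)


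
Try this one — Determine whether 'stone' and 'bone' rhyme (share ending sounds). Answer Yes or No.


Rime (stressed vowel + following sounds) of 'stone': -one = /oʊn/
Rime of 'bone': -one = /oʊn/
/oʊn/ and /oʊn/ are the same ending sound, so the words rhyme.

Yes


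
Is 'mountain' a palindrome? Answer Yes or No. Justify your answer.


Forward: 'mountain'
Reversed: 'niatnuom'
They differ.

No


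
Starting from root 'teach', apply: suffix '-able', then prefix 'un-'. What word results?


Step 1: Add suffix '-able' to 'teach' = 'teachable'
Step 2: Add prefix 'un-' to 'teachable' = 'unteachable'

unteachable


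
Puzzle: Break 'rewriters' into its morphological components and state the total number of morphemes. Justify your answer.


Step 1: Identify prefix: 're' (meaning: again)
Step 2: Identify root: 'write'
Step 3: Identify suffix(es): 'er, s'
Decomposition: re- (prefix: again) + write (root) + -er (suffix: one who) + -s (plural)
Total morphemes: 4

4 morphemes (re- (prefix: again) + write (root) + -er (suffix: one who) + -s (plural))


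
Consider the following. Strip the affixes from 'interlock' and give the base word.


Remove prefix 'inter' from 'interlock' to get root 'lock'.

lock


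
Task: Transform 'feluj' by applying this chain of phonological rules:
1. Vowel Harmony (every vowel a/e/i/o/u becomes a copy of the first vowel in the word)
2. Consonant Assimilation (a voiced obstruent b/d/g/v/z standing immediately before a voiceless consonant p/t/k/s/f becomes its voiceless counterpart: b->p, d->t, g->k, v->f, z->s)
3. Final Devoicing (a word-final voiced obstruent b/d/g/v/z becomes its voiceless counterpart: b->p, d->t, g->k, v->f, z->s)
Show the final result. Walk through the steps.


Starting form: 'feluj'
Rule 1: Vowel Harmony: all vowels become 'e' (matching first vowel). 'feluj' -> 'felej'
Rule 2: Consonant Assimilation: no voiced obstruent (b/d/g/v/z) stands immediately before a voiceless consonant (p/t/k/s/f). No change.
Rule 3: Final Devoicing: final consonant 'j' is not one of the voiced obstruents b/d/g/v/z. No change.
Final form: 'felej'

felej


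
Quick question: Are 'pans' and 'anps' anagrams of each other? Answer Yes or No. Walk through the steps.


Sorted letters of 'pans': 'anps'
Sorted letters of 'anps': 'anps'
They match.

Yes


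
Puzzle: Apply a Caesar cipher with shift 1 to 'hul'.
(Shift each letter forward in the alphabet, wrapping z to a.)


Shift each letter by 1: h -> i, u -> v, l -> m. Result: 'ivm'.

ivm


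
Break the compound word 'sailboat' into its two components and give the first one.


Split 'sailboat' into 'sail' + 'boat'. The first part is 'sail'.

sail


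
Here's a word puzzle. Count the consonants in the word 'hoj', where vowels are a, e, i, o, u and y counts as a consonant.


Consonants in 'hoj': h, j = 2 consonants.

2


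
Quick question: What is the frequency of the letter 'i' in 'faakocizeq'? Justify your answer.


Letter 'i' in 'faakocizeq': found at position(s) 7 = 1 occurrence(s).

1


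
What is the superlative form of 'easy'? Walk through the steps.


Apply superlative formation (consonant + y: change y to i, add -est): 'easy' -> 'easiest'.

easiest


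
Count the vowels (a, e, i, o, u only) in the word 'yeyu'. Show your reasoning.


Vowels in 'yeyu': e, u = 2 vowels.

2


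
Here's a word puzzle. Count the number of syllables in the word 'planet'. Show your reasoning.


Break 'planet' into syllables: plan-et -> plan | et = 2 syllables

2 syllables


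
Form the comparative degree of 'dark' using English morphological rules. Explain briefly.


Apply comparative formation (add -er): 'dark' -> 'darker'.

darker


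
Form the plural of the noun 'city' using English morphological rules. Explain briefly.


Apply rule: Change -y to -ies (consonant + y). 'city' becomes 'cities'.

cities


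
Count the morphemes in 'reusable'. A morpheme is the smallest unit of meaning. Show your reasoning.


Decomposition: re- (prefix) + use (root) + -able (suffix) = 3 morpheme(s)

3 morphemes


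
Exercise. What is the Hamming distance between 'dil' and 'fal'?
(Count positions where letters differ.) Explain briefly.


Alignment:
Position 1: 'd' vs 'f' = DIFFER
Position 2: 'i' vs 'a' = DIFFER
Position 3: 'l' vs 'l' = match
Total differences: 2

2


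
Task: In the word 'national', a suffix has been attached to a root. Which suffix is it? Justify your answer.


The word 'national' = 'nation' (root) + '-al' (suffix). The suffix is '-al'.

al


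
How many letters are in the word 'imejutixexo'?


Spell out 'imejutixexo' and number each letter: i(1), m(2), e(3), j(4), u(5), t(6), i(7), x(8), e(9), x(10), o(11). Total: 11 letters.

11


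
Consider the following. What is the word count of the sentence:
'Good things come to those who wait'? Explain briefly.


Split into words: Good | things | come | to | those | who | wait = 7 words.

7


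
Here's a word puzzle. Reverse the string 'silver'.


Reverse 'silver' character by character: 'revlis'.

revlis


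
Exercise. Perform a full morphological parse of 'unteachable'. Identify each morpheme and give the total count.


Step 1: Identify prefix: 'un' (meaning: not/reverse)
Step 2: Identify root: 'teach'
Step 3: Identify suffix(es): 'able'
Decomposition: un- (prefix: not/reverse) + teach (root) + -able (suffix: capable of)
Total morphemes: 3

3 morphemes (un- (prefix: not/reverse) + teach (root) + -able (suffix: capable of))


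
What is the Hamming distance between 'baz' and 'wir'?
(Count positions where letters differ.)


Alignment:
Position 1: 'b' vs 'w' = DIFFER
Position 2: 'a' vs 'i' = DIFFER
Position 3: 'z' vs 'r' = DIFFER
Total differences: 3

3


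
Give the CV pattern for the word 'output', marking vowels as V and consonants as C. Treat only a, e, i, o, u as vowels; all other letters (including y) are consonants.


Letter mapping: o = V, u = V, t = C, p = C, u = V, t = C.

VVCCVC


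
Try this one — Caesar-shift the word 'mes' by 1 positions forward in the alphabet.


Shift each letter by 1: m -> n, e -> f, s -> t. Result: 'nft'.

nft


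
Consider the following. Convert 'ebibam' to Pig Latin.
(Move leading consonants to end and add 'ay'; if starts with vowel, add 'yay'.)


'ebibam' starts with a vowel, so add 'yay': 'ebibamyay'.

ebibamyay


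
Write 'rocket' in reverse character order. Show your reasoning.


Reverse 'rocket' character by character: 'tekcor'.

tekcor


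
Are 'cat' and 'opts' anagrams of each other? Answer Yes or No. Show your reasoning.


Sorted letters of 'cat': 'act'
Sorted letters of 'opts': 'opst'
They do not match.

No


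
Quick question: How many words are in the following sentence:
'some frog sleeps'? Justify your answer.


Split into words: some | frog | sleeps = 3 words.

3


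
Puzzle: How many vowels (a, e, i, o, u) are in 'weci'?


Vowels in 'weci': e, i = 2 vowels.

2


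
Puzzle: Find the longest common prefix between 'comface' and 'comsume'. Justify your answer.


Compare from the start: 3 characters match: 'com'. Mismatch at position 4: 'f' vs 's'.

com


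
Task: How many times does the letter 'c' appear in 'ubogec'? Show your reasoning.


Letter 'c' in 'ubogec': found at position(s) 6 = 1 occurrence(s).

1


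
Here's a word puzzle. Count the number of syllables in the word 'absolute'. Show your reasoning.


Break 'absolute' into syllables: ab-so-lute -> ab | so | lute = 3 syllables

3 syllables


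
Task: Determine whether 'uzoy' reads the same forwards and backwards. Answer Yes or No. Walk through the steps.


Forward: 'uzoy'
Reversed: 'yozu'
They differ.

No


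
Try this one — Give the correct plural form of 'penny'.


Apply rule: Change -y to -ies (consonant + y). 'penny' becomes 'pennies'.

pennies


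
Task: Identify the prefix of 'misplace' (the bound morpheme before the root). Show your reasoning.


The word 'misplace' = 'mis' (prefix) + 'place' (root). The prefix is 'mis'.

mis


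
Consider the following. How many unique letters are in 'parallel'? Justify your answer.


Unique letters in 'parallel': {a, e, l, p, r} = 5 distinct letters.

5


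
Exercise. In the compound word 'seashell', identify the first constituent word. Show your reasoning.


Split 'seashell' into 'sea' + 'shell'. The first part is 'sea'.

sea


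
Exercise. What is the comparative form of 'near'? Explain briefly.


Apply comparative formation (add -er): 'near' -> 'nearer'.

nearer


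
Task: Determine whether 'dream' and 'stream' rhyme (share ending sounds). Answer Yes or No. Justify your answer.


Rime (stressed vowel + following sounds) of 'dream': -eam = /iːm/
Rime of 'stream': -eam = /iːm/
/iːm/ and /iːm/ are the same ending sound, so the words rhyme.

Yes


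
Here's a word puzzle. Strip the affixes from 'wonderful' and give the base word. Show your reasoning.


Remove suffix '-ful' from 'wonderful' to get root 'wonder'.

wonder


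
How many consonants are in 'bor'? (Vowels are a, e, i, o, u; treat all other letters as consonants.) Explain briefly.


Consonants in 'bor': b, r = 2 consonants.

2


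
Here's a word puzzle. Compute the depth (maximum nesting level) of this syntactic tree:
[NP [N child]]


Count bracket nesting levels:
'[' at pos 0: depth = 1
'[' at pos 4: depth = 2
Maximum depth reached: 2

2


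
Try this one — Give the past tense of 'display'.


Apply rule: Add -ed. 'display' becomes 'displayed'.

displayed


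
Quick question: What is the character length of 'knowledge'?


Spell out 'knowledge' and number each letter: k(1), n(2), o(3), w(4), l(5), e(6), d(7), g(8), e(9). Total: 9 letters.

9


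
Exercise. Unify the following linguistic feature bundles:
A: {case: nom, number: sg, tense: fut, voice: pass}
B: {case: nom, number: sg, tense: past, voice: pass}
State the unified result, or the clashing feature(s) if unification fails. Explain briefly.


Compare features:
case: A=nom vs B=nom -> unified: nom
number: A=sg vs B=sg -> unified: sg
tense: A=fut vs B=past -> CLASH
voice: A=pass vs B=pass -> unified: pass
Clash detected on feature 'tense' (fut vs past); unification fails.

CLASH on 'tense' (fut vs past)


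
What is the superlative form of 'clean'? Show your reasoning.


Apply superlative formation (add -est): 'clean' -> 'cleanest'.

cleanest


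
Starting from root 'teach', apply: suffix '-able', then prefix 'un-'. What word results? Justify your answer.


Step 1: Add suffix '-able' to 'teach' = 'teachable'
Step 2: Add prefix 'un-' to 'teachable' = 'unteachable'

unteachable


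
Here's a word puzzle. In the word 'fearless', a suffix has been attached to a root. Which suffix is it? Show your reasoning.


The word 'fearless' = 'fear' (root) + '-less' (suffix). The suffix is '-less'.

less


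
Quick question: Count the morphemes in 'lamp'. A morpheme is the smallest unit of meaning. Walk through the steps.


Decomposition: lamp (free morpheme) = 1 morpheme(s)

1 morphemes


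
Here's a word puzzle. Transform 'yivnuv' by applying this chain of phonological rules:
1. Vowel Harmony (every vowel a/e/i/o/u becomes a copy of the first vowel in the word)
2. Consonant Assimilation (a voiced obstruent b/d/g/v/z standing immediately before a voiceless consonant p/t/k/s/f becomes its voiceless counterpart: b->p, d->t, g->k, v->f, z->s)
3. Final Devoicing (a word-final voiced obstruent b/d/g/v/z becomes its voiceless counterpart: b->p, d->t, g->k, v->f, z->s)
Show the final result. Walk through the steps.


Starting form: 'yivnuv'
Rule 1: Vowel Harmony: all vowels become 'i' (matching first vowel). 'yivnuv' -> 'yivniv'
Rule 2: Consonant Assimilation: no voiced obstruent (b/d/g/v/z) stands immediately before a voiceless consonant (p/t/k/s/f). No change.
Rule 3: Final Devoicing: word-final voiced obstruent 'v' becomes voiceless 'f'. 'yivniv' -> 'yivnif'
Final form: 'yivnif'

yivnif


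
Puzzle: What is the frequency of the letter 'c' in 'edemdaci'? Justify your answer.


Letter 'c' in 'edemdaci': found at position(s) 7 = 1 occurrence(s).

1


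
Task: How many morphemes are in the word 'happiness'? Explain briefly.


Decomposition: happy (root) + -ness (suffix) = 2 morpheme(s)

2 morphemes


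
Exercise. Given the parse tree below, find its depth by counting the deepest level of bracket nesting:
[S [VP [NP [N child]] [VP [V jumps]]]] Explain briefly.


Count bracket nesting levels:
'[' at pos 0: depth = 1
'[' at pos 3: depth = 2
'[' at pos 7: depth = 3
'[' at pos 11: depth = 4
'[' at pos 22: depth = 3
'[' at pos 26: depth = 4
Maximum depth reached: 4

4


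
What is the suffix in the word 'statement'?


The word 'statement' = 'state' (root) + '-ment' (suffix). The suffix is '-ment'.

ment


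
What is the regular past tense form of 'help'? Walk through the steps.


Apply rule: Add -ed. 'help' becomes 'helped'.

helped


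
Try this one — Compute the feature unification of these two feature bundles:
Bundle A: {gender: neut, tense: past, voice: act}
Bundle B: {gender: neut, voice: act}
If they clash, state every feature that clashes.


Compare features:
gender: A=neut vs B=neut -> unified: neut
tense: A=past vs B=_ -> unified: past
voice: A=act vs B=act -> unified: act
No clashes found.

Unified: {gender: neut, tense: past, voice: act}


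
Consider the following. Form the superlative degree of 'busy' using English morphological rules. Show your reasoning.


Apply superlative formation (consonant + y: change y to i, add -est): 'busy' -> 'busiest'.

busiest


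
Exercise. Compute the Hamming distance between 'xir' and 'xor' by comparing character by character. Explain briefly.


Alignment:
Position 1: 'x' vs 'x' = match
Position 2: 'i' vs 'o' = DIFFER
Position 3: 'r' vs 'r' = match
Total differences: 1

1


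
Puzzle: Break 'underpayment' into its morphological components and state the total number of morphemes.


Step 1: Identify prefix: 'under' (meaning: beneath/insufficient)
Step 2: Identify root: 'pay'
Step 3: Identify suffix(es): 'ment'
Decomposition: under- (prefix: beneath/insufficient) + pay (root) + -ment (suffix: action/result)
Total morphemes: 3

3 morphemes (under- (prefix: beneath/insufficient) + pay (root) + -ment (suffix: action/result))


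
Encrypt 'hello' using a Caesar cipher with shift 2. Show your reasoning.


Shift each letter by 2: h -> j, e -> g, l -> n, l -> n, o -> q. Result: 'jgnnq'.

jgnnq


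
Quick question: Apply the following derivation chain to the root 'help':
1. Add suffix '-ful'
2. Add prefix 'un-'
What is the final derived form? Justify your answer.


Step 1: Add suffix '-ful' to 'help' = 'helpful'
Step 2: Add prefix 'un-' to 'helpful' = 'unhelpful'

unhelpful


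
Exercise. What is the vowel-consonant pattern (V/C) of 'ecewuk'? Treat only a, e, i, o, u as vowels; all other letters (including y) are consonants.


Letter mapping: e = V, c = C, e = V, w = C, u = V, k = C.

VCVCVC


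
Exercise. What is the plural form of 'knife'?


Apply rule: Change -fe to -ves. 'knife' becomes 'knives'.

knives


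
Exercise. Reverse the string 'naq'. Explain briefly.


Reverse 'naq' character by character: 'qan'.

qan


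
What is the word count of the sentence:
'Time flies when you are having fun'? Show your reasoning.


Split into words: Time | flies | when | you | are | having | fun = 7 words.

7


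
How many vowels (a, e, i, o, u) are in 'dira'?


Vowels in 'dira': i, a = 2 vowels.

2


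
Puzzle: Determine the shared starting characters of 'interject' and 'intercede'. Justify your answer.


Compare from the start: 5 characters match: 'inter'. Mismatch at position 6: 'j' vs 'c'.

inter


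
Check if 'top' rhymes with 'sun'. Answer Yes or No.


Rime (stressed vowel + following sounds) of 'top': -op = /ɒp/
Rime of 'sun': -un = /ʌn/
/ɒp/ and /ʌn/ are different ending sounds, so the words do not rhyme.

No


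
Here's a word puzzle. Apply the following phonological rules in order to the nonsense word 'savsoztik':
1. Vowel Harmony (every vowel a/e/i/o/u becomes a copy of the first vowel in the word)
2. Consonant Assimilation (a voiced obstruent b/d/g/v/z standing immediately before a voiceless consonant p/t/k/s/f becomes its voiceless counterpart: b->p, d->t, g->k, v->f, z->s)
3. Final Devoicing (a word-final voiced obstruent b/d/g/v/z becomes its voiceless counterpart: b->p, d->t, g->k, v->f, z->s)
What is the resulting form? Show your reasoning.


Starting form: 'savsoztik'
Rule 1: Vowel Harmony: all vowels become 'a' (matching first vowel). 'savsoztik' -> 'savsaztak'
Rule 2: Consonant Assimilation: voiced obstruent before voiceless consonant becomes voiceless ('vs' -> 'fs', 'zt' -> 'st'). 'savsaztak' -> 'safsastak'
Rule 3: Final Devoicing: final consonant 'k' is not one of the voiced obstruents b/d/g/v/z. No change.
Final form: 'safsastak'

safsastak


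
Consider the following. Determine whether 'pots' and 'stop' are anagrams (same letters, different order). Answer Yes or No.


Sorted letters of 'pots': 'opst'
Sorted letters of 'stop': 'opst'
They match.

Yes


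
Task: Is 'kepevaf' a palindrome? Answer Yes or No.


Forward: 'kepevaf'
Reversed: 'favepek'
They differ.

No


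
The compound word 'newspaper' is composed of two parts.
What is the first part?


Split 'newspaper' into 'news' + 'paper'. The first part is 'news'.

news


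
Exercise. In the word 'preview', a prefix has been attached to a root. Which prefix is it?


The word 'preview' = 'pre' (prefix) + 'view' (root). The prefix is 'pre'.

pre


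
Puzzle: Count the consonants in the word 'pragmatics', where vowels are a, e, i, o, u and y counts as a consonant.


Consonants in 'pragmatics': p, r, g, m, t, c, s = 7 consonants.

7


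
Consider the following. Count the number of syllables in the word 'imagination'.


Break 'imagination' into syllables: i-mag-i-na-tion -> i | mag | i | na | tion = 5 syllables

5 syllables


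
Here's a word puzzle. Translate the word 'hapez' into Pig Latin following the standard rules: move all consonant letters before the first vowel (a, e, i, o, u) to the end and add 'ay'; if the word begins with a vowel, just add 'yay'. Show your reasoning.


'hapez': move consonant cluster 'h' to end and add 'ay': 'apezhay'.

apezhay


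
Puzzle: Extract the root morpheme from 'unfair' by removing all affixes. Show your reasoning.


Remove prefix 'un' from 'unfair' to get root 'fair'.

fair


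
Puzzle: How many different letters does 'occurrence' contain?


Unique letters in 'occurrence': {c, e, n, o, r, u} = 6 distinct letters.

6


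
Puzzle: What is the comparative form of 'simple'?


Apply comparative formation (ends in e: add -r): 'simple' -> 'simpler'.

simpler


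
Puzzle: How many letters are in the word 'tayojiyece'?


Spell out 'tayojiyece' and number each letter: t(1), a(2), y(3), o(4), j(5), i(6), y(7), e(8), c(9), e(10). Total: 10 letters.

10


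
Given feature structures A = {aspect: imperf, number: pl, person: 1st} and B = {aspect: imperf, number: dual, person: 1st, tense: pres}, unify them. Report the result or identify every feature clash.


Compare features:
aspect: A=imperf vs B=imperf -> unified: imperf
number: A=pl vs B=dual -> CLASH
person: A=1st vs B=1st -> unified: 1st
tense: A=_ vs B=pres -> unified: pres
Clash detected on feature 'number' (pl vs dual); unification fails.

CLASH on 'number' (pl vs dual)


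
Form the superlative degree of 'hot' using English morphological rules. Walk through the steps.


Apply superlative formation (double final consonant, add -est): 'hot' -> 'hottest'.

hottest


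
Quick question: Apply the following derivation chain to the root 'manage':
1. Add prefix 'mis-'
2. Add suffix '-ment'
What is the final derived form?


Step 1: Add prefix 'mis-' to 'manage' = 'mismanage'
Step 2: Add suffix '-ment' to 'mismanage' = 'mismanagement'

mismanagement


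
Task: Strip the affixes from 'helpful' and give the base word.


Remove suffix '-ful' from 'helpful' to get root 'help'.

help


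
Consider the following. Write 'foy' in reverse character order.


Reverse 'foy' character by character: 'yof'.

yof


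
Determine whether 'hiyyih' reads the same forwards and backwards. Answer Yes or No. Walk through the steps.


Forward: 'hiyyih'
Reversed: 'hiyyih'
They are identical.

Yes


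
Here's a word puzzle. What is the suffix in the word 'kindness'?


The word 'kindness' = 'kind' (root) + '-ness' (suffix). The suffix is '-ness'.

ness


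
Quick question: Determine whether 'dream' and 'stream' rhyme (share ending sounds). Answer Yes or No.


Rime (stressed vowel + following sounds) of 'dream': -eam = /iːm/
Rime of 'stream': -eam = /iːm/
/iːm/ and /iːm/ are the same ending sound, so the words rhyme.

Yes


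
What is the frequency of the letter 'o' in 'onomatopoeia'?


Letter 'o' in 'onomatopoeia': found at position(s) 1, 3, 7, 9 = 4 occurrence(s).

4


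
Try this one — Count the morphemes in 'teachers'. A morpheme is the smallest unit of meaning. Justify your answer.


Decomposition: teach (root) + -er (suffix) + -s (plural) = 3 morpheme(s)

3 morphemes


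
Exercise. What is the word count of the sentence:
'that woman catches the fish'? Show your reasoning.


Split into words: that | woman | catches | the | fish = 5 words.

5


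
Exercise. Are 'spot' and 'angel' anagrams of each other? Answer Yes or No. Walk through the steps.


Sorted letters of 'spot': 'opst'
Sorted letters of 'angel': 'aegln'
They do not match.

No


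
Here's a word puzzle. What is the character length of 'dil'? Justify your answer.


Spell out 'dil' and number each letter: d(1), i(2), l(3). Total: 3 letters.

3


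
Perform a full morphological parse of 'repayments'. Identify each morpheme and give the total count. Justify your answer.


Step 1: Identify prefix: 're' (meaning: again)
Step 2: Identify root: 'pay'
Step 3: Identify suffix(es): 'ment, s'
Decomposition: re- (prefix: again) + pay (root) + -ment (suffix: action/result) + -s (plural)
Total morphemes: 4

4 morphemes (re- (prefix: again) + pay (root) + -ment (suffix: action/result) + -s (plural))


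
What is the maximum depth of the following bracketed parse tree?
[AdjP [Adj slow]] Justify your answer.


Count bracket nesting levels:
'[' at pos 0: depth = 1
'[' at pos 6: depth = 2
Maximum depth reached: 2

2


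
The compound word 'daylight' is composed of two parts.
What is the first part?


Split 'daylight' into 'day' + 'light'. The first part is 'day'.

day


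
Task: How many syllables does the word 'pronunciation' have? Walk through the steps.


Break 'pronunciation' into syllables: pro-nun-ci-a-tion -> pro | nun | ci | a | tion = 5 syllables

5 syllables


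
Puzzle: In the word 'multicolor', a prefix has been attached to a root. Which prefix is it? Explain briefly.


The word 'multicolor' = 'multi' (prefix) + 'color' (root). The prefix is 'multi'.

multi


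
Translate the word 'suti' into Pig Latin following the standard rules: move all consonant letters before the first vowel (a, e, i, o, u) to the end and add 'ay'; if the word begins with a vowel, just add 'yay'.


'suti': move consonant cluster 's' to end and add 'ay': 'utisay'.

utisay


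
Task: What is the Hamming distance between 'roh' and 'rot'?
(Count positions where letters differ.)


Alignment:
Position 1: 'r' vs 'r' = match
Position 2: 'o' vs 'o' = match
Position 3: 'h' vs 't' = DIFFER
Total differences: 1

1


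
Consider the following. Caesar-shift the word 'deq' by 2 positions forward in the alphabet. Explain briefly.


Shift each letter by 2: d -> f, e -> g, q -> s. Result: 'fgs'.

fgs


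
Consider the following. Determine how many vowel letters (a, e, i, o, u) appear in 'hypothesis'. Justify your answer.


Vowels in 'hypothesis': o, e, i = 3 vowels.

3


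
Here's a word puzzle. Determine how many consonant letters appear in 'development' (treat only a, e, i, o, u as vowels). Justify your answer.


Consonants in 'development': d, v, l, p, m, n, t = 7 consonants.

7


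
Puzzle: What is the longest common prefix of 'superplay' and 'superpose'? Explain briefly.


Compare from the start: 6 characters match: 'superp'. Mismatch at position 7: 'l' vs 'o'.

superp


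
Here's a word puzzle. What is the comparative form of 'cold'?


Apply comparative formation (add -er): 'cold' -> 'colder'.

colder


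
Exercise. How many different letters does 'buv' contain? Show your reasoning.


Unique letters in 'buv': {b, u, v} = 3 distinct letters.

3


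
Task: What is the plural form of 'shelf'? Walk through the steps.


Apply rule: Change -f to -ves. 'shelf' becomes 'shelves'.

shelves


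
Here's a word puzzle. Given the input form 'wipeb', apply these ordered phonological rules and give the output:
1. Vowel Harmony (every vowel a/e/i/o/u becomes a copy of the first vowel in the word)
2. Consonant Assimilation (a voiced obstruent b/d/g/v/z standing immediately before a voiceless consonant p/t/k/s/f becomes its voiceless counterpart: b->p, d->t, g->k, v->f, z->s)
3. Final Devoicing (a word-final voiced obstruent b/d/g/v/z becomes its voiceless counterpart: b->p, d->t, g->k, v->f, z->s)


Starting form: 'wipeb'
Rule 1: Vowel Harmony: all vowels become 'i' (matching first vowel). 'wipeb' -> 'wipib'
Rule 2: Consonant Assimilation: no voiced obstruent (b/d/g/v/z) stands immediately before a voiceless consonant (p/t/k/s/f). No change.
Rule 3: Final Devoicing: word-final voiced obstruent 'b' becomes voiceless 'p'. 'wipib' -> 'wipip'
Final form: 'wipip'

wipip


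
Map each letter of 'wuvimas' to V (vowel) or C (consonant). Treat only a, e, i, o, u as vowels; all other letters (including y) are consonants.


Letter mapping: w = C, u = V, v = C, i = V, m = C, a = V, s = C.

CVCVCVC


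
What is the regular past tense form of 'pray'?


Apply rule: Add -ed. 'pray' becomes 'prayed'.

prayed


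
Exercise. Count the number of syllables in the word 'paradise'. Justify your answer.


Break 'paradise' into syllables: par-a-dise -> par | a | dise = 3 syllables

3 syllables


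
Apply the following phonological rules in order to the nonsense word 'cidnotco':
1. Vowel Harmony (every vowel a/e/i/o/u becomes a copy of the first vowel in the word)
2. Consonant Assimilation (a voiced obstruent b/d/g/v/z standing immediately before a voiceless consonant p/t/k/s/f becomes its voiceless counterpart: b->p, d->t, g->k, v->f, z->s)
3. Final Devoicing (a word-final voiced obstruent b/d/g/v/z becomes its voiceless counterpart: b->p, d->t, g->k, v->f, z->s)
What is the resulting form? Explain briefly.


Starting form: 'cidnotco'
Rule 1: Vowel Harmony: all vowels become 'i' (matching first vowel). 'cidnotco' -> 'cidnitci'
Rule 2: Consonant Assimilation: no voiced obstruent (b/d/g/v/z) stands immediately before a voiceless consonant (p/t/k/s/f). No change.
Rule 3: Final Devoicing: the word ends in the vowel 'i', not a consonant. No change.
Final form: 'cidnitci'

cidnitci


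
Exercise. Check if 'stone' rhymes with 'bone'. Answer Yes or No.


Rime (stressed vowel + following sounds) of 'stone': -one = /oʊn/
Rime of 'bone': -one = /oʊn/
/oʊn/ and /oʊn/ are the same ending sound, so the words rhyme.

Yes


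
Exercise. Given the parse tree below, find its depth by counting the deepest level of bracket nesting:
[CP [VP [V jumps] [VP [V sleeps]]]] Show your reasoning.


Count bracket nesting levels:
'[' at pos 0: depth = 1
'[' at pos 4: depth = 2
'[' at pos 8: depth = 3
'[' at pos 18: depth = 3
'[' at pos 22: depth = 4
Maximum depth reached: 4

4


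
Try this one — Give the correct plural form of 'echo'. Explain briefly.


Apply rule: Add -es (consonant + o). 'echo' becomes 'echoes'.

echoes


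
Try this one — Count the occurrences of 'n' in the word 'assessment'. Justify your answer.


Letter 'n' in 'assessment': found at position(s) 9 = 1 occurrence(s).

1


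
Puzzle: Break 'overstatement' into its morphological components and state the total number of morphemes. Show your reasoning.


Step 1: Identify prefix: 'over' (meaning: excessively)
Step 2: Identify root: 'state'
Step 3: Identify suffix(es): 'ment'
Decomposition: over- (prefix: excessively) + state (root) + -ment (suffix: action/result)
Total morphemes: 3

3 morphemes (over- (prefix: excessively) + state (root) + -ment (suffix: action/result))


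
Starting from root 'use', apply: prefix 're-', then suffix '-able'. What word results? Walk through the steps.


Step 1: Add prefix 're-' to 'use' = 'reuse'
Step 2: Add suffix '-able' to 'reuse' = 'reusable'

reusable
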